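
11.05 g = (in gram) 11.05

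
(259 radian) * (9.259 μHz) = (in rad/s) 0.002398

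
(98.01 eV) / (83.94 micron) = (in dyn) 1.871e-08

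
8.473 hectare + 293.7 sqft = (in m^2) 8.476e+04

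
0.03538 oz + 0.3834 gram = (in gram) 1.386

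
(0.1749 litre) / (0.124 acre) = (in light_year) 3.684e-23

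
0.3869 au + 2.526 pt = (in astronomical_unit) 0.3869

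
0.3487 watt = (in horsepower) 0.0004676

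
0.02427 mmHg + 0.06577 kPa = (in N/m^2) 69.01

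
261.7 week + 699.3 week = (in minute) 9.687e+06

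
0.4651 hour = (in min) 27.91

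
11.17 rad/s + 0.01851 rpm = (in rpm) 106.7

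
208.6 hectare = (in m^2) 2.086e+06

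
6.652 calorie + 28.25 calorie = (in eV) 9.114e+20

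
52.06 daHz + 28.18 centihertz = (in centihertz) 5.209e+04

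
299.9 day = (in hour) 7198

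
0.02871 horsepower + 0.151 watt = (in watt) 21.56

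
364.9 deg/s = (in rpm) 60.82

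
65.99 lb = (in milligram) 2.993e+07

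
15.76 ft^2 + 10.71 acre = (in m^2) 4.334e+04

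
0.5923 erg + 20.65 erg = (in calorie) 5.077e-07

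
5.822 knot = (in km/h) 10.78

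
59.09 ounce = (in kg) 1.675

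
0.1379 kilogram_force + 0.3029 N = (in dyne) 1.655e+05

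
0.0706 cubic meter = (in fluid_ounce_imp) 2485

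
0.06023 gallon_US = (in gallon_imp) 0.05015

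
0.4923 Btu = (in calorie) 124.1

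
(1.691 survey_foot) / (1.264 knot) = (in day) 9.174e-06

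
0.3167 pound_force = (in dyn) 1.409e+05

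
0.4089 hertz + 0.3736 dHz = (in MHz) 4.463e-07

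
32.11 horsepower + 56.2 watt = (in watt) 2.4e+04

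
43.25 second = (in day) 0.0005006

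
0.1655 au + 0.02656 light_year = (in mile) 1.562e+11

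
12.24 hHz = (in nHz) 1.224e+12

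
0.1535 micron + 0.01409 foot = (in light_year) 4.54e-19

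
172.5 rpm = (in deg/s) 1035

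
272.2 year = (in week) 1.419e+04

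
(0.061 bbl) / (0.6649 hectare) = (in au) 9.75e-18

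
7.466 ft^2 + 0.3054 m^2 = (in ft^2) 10.75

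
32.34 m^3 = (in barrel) 203.4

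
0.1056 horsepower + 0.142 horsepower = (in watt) 184.6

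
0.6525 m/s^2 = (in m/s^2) 0.6525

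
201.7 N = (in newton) 201.7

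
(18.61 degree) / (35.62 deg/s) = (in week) 8.639e-07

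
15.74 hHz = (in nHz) 1.574e+12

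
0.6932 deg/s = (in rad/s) 0.0121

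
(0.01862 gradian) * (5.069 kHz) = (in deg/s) 84.95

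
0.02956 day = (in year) 8.099e-05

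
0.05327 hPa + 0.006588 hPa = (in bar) 5.986e-05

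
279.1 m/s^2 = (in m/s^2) 279.1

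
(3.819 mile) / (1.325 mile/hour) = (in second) 1.038e+04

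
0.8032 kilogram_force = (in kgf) 0.8032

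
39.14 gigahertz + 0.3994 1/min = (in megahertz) 3.914e+04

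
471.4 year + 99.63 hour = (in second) 1.487e+10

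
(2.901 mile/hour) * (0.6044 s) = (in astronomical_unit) 5.24e-12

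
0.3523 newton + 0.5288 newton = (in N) 0.8811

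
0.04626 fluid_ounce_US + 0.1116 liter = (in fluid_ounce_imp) 3.976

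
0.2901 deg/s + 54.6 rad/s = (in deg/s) 3129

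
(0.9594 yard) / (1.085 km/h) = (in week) 4.813e-06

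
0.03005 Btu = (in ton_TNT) 7.578e-09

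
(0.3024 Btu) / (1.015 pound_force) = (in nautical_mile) 0.03816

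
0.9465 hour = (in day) 0.03944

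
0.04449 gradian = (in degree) 0.04004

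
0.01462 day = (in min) 21.05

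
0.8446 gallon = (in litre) 3.197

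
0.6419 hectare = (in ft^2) 6.909e+04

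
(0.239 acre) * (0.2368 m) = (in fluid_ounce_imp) 8.061e+06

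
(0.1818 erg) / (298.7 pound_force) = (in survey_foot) 4.489e-11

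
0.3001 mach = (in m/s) 102.2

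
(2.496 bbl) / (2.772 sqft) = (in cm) 154.1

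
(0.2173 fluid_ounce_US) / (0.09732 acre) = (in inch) 6.424e-07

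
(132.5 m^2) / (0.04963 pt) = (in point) 2.145e+10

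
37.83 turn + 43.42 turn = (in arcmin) 1.755e+06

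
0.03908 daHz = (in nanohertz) 3.908e+08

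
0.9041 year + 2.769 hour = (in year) 0.9044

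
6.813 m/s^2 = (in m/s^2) 6.813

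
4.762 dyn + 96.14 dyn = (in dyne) 100.9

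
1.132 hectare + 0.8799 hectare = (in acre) 4.972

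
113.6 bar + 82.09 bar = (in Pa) 1.957e+07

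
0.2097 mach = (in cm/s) 7140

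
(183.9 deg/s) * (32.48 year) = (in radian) 3.288e+09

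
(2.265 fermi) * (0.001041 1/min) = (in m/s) 3.93e-20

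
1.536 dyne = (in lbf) 3.453e-06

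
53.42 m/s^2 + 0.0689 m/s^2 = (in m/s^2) 53.49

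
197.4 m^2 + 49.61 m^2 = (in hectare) 0.0247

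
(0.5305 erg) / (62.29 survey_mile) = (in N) 5.292e-13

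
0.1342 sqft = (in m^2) 0.01247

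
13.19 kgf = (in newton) 129.3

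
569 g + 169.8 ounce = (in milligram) 5.383e+06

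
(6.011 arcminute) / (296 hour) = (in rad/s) 1.641e-09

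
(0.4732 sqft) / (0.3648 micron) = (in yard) 1.318e+05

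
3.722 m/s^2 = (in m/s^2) 3.722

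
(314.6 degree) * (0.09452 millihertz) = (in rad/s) 0.000519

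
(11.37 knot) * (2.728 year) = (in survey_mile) 3.127e+05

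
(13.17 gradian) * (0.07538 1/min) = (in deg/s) 0.01489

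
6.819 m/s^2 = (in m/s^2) 6.819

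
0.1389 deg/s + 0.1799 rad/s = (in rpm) 1.741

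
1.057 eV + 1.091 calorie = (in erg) 4.565e+07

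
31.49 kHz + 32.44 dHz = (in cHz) 3.149e+06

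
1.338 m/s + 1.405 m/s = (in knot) 5.332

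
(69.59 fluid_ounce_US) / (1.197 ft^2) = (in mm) 18.51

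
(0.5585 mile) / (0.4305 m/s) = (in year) 6.621e-05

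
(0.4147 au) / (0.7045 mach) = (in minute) 4.31e+06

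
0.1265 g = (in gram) 0.1265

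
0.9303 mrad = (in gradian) 0.05922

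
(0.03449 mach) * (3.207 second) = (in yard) 41.19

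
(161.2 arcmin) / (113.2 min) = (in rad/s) 6.904e-06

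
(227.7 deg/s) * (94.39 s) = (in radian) 375.1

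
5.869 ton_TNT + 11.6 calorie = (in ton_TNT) 5.869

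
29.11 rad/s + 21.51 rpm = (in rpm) 299.5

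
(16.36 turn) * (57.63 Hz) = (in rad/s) 5924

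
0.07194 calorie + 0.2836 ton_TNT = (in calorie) 2.836e+08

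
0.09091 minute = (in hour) 0.001515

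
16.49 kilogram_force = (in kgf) 16.49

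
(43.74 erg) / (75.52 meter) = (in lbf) 1.302e-08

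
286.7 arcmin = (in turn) 0.01327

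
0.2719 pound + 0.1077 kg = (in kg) 0.231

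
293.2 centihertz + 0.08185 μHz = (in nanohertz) 2.932e+09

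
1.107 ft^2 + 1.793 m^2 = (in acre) 0.0004685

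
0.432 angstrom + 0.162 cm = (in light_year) 1.712e-19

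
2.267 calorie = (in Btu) 0.00899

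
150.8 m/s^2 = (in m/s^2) 150.8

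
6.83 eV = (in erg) 1.094e-11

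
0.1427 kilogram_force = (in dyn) 1.399e+05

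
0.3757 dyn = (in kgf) 3.831e-07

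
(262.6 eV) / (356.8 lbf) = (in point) 7.514e-17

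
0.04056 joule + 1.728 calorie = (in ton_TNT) 1.738e-09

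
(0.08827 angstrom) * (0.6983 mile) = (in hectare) 9.92e-13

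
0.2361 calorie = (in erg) 9.878e+06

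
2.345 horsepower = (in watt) 1749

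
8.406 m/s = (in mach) 0.02469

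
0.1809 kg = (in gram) 180.9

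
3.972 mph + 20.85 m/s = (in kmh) 81.45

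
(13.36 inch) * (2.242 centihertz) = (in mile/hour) 0.01702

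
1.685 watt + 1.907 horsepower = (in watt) 1424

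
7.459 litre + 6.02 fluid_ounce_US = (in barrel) 0.04804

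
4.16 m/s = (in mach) 0.01222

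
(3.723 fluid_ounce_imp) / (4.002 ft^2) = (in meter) 0.0002845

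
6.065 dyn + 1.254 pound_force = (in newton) 5.578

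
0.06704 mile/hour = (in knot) 0.05826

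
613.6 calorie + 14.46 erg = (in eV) 1.602e+22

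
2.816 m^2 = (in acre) 0.0006958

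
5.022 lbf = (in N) 22.34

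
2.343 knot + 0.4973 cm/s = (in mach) 0.003555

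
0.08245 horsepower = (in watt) 61.48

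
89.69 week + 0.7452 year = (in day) 899.8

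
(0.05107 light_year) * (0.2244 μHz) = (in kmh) 3.903e+08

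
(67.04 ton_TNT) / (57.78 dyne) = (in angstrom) 4.855e+24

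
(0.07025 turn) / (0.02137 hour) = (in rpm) 0.05479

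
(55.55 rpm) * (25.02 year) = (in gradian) 2.922e+11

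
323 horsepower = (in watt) 2.409e+05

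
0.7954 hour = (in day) 0.03314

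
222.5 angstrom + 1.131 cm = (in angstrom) 1.131e+08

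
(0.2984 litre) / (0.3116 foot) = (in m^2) 0.003142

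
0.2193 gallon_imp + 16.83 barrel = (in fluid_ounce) 9.051e+04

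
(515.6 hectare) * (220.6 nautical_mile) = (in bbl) 1.325e+13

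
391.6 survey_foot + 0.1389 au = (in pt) 5.89e+13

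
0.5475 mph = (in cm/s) 24.48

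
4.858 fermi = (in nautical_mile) 2.623e-18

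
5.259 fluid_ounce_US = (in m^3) 0.0001555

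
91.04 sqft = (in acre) 0.00209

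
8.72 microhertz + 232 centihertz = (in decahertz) 0.232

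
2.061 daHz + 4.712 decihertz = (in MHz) 2.108e-05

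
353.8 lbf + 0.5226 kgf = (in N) 1579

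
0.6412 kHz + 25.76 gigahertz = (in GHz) 25.76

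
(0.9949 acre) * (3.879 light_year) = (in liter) 1.478e+23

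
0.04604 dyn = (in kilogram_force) 4.695e-08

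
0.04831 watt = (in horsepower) 6.478e-05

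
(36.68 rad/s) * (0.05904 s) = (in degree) 124.1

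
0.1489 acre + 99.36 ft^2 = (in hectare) 0.06118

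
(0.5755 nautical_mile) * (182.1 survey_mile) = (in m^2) 3.124e+08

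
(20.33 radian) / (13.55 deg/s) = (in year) 2.726e-06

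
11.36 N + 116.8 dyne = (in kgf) 1.159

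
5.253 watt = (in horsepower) 0.007044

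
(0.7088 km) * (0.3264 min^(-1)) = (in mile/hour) 8.625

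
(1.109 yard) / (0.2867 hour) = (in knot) 0.00191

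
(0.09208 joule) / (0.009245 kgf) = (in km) 0.001016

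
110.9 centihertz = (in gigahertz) 1.109e-09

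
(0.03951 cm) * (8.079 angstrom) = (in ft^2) 3.436e-12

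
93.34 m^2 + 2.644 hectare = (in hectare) 2.653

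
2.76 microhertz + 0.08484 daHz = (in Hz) 0.8484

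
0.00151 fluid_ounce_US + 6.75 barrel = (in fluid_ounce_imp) 3.777e+04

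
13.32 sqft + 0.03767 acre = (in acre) 0.03798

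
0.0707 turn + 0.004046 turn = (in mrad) 469.6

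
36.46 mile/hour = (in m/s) 16.3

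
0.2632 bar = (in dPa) 2.632e+05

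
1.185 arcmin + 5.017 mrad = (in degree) 0.3072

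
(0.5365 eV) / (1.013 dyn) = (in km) 8.485e-18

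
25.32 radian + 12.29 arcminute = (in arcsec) 5.223e+06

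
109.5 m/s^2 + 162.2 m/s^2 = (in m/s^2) 271.7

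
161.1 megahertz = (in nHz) 1.611e+17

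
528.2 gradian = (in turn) 1.321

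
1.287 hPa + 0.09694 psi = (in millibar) 7.971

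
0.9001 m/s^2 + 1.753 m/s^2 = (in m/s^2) 2.653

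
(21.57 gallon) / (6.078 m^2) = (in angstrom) 1.343e+08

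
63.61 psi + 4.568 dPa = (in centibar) 438.6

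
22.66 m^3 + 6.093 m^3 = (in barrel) 180.9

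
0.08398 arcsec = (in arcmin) 0.0014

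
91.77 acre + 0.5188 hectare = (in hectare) 37.66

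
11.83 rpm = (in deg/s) 70.98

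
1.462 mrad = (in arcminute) 5.026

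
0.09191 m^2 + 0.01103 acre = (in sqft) 481.5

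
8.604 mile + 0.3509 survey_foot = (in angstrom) 1.385e+14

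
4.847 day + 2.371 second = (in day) 4.847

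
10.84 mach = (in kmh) 1.329e+04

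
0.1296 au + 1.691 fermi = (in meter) 1.939e+10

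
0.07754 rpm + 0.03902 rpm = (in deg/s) 0.6994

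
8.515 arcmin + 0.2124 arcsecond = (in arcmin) 8.519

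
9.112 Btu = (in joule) 9614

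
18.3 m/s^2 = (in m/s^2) 18.3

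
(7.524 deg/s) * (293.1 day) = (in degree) 1.905e+08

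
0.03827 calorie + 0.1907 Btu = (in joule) 201.4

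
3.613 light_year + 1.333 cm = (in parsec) 1.108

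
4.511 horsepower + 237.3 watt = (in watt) 3601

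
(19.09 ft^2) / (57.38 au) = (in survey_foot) 6.779e-13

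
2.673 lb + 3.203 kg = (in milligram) 4.415e+06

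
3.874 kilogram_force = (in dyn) 3.799e+06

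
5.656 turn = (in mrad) 3.554e+04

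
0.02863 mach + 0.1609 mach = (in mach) 0.1895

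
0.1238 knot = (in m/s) 0.06369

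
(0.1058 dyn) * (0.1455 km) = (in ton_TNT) 3.679e-14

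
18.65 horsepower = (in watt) 1.391e+04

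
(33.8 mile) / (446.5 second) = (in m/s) 121.8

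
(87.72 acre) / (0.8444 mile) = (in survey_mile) 0.1623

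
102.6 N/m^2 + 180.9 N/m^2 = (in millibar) 2.835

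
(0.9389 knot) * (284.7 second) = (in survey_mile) 0.08545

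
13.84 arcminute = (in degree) 0.2307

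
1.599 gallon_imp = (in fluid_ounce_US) 245.8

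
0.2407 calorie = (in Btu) 0.0009545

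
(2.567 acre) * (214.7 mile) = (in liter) 3.589e+12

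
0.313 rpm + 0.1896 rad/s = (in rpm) 2.124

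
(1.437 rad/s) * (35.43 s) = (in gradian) 3241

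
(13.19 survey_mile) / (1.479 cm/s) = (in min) 2.392e+04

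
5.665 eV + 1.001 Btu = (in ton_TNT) 2.524e-07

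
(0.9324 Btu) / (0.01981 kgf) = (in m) 5064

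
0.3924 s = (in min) 0.00654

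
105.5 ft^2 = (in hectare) 0.0009801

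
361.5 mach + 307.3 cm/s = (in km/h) 4.431e+05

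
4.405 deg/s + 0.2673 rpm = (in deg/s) 6.009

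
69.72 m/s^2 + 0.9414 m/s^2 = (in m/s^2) 70.66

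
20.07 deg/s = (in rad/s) 0.3503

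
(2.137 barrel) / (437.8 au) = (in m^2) 5.188e-15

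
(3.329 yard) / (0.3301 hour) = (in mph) 0.00573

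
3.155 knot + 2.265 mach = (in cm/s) 7.729e+04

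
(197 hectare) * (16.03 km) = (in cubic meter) 3.158e+10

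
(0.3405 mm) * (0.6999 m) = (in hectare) 2.383e-08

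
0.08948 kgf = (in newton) 0.8775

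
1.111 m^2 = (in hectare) 0.0001111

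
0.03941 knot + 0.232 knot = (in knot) 0.2714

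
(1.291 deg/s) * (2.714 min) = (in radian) 3.669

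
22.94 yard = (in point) 5.946e+04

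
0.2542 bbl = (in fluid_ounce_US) 1367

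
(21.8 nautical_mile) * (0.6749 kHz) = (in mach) 8.002e+04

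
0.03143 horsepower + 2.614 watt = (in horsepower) 0.03494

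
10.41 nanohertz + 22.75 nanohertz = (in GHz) 3.316e-17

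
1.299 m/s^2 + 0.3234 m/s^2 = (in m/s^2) 1.622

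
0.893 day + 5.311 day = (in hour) 148.9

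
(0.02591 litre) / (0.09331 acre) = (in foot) 2.251e-07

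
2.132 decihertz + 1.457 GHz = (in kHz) 1.457e+06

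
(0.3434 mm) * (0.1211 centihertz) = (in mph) 9.302e-07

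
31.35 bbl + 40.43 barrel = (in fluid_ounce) 3.859e+05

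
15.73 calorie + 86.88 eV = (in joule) 65.81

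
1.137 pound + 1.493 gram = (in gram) 517.2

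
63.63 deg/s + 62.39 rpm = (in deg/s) 438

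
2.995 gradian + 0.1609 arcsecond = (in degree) 2.696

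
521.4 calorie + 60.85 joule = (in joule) 2242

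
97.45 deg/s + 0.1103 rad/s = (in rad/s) 1.811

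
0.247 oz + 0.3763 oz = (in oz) 0.6233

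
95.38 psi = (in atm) 6.49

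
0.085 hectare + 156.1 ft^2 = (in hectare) 0.08645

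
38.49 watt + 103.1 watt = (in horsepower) 0.1899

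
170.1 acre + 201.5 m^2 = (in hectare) 68.86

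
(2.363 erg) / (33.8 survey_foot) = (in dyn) 0.002294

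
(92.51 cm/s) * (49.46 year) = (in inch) 5.681e+10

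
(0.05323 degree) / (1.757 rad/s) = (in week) 8.743e-10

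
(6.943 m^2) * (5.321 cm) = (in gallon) 97.59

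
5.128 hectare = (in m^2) 5.128e+04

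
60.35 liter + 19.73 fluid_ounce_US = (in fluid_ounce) 2060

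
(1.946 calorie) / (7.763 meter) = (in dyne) 1.049e+05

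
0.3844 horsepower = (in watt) 286.6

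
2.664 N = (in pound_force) 0.5989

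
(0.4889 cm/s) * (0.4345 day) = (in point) 5.203e+05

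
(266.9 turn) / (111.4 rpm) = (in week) 0.0002377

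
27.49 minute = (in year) 5.23e-05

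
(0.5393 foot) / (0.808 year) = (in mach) 1.895e-11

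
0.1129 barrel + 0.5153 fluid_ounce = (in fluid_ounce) 607.5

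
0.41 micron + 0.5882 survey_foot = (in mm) 179.3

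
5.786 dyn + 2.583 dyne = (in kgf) 8.534e-06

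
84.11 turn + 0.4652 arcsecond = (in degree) 3.028e+04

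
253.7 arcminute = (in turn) 0.01175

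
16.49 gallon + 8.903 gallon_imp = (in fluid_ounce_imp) 3621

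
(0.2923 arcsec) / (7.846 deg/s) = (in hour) 2.875e-09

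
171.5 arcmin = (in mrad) 49.89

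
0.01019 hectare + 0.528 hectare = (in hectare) 0.5382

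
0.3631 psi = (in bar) 0.02503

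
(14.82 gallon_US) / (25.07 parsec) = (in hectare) 7.252e-24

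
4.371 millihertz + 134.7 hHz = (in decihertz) 1.347e+05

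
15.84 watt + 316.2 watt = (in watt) 332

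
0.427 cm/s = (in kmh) 0.01537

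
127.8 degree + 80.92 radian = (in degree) 4764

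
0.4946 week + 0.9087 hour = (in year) 0.009589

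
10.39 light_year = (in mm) 9.83e+19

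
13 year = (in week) 677.9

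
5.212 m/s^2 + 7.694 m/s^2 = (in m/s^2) 12.91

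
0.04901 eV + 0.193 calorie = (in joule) 0.8075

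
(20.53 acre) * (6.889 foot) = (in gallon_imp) 3.837e+07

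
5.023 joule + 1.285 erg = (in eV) 3.135e+19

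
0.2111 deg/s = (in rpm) 0.03518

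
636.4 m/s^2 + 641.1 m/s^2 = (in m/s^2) 1278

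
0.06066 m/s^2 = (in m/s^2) 0.06066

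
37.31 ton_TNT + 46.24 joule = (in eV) 9.743e+29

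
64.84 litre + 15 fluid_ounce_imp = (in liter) 65.27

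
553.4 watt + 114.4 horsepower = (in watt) 8.586e+04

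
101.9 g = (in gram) 101.9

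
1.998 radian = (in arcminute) 6869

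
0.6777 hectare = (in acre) 1.675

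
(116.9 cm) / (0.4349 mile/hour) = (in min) 0.1002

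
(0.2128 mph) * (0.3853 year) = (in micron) 1.156e+12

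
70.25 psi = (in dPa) 4.844e+06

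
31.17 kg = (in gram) 3.117e+04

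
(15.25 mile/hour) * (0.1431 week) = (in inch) 2.323e+07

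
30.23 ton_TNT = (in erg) 1.265e+18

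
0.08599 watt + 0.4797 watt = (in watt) 0.5657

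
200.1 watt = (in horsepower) 0.2683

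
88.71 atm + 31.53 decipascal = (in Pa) 8.989e+06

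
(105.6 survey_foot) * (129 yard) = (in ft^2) 4.087e+04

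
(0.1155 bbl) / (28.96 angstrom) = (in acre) 1567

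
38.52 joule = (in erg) 3.852e+08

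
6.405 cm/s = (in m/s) 0.06405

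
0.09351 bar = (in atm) 0.09229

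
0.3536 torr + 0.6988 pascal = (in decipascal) 478.4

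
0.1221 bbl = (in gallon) 5.128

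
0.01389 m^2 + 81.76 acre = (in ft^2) 3.561e+06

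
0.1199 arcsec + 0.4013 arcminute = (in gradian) 0.007468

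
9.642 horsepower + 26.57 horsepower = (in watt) 2.7e+04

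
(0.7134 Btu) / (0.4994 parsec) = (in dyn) 4.884e-09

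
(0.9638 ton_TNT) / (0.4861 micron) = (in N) 8.296e+15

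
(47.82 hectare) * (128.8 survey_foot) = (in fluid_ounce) 6.348e+11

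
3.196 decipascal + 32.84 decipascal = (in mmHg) 0.02703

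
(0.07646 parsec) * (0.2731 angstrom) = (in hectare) 6.443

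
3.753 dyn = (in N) 3.753e-05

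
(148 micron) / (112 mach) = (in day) 4.492e-14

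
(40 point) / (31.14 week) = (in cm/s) 7.493e-08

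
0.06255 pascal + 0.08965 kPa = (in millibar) 0.8971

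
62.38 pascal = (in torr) 0.4679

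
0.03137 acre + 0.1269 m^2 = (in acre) 0.0314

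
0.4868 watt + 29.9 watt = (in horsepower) 0.04075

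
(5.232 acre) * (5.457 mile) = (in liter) 1.859e+11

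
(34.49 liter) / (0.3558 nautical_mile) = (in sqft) 0.0005634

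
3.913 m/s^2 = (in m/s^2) 3.913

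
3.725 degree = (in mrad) 65.01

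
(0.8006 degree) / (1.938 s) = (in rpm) 0.06885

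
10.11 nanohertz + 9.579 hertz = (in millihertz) 9579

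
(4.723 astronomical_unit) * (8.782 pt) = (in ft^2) 2.356e+10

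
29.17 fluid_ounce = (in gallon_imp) 0.1898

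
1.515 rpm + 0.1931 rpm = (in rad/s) 0.1789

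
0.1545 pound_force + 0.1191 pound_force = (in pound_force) 0.2736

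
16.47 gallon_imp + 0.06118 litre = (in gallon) 19.8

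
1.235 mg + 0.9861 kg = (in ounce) 34.78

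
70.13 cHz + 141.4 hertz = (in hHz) 1.421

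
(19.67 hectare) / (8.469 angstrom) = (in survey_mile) 1.443e+11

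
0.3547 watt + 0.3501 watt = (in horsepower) 0.0009452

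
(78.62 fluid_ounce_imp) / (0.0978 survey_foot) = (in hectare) 7.494e-06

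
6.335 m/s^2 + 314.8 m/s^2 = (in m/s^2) 321.1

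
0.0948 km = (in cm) 9480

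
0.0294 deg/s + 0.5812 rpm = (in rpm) 0.5861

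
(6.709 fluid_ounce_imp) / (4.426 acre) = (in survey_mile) 6.613e-12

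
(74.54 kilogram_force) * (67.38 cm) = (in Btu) 0.4668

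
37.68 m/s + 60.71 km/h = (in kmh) 196.4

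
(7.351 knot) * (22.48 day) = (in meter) 7.345e+06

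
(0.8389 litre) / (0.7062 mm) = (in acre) 0.0002935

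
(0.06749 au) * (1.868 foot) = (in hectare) 5.749e+05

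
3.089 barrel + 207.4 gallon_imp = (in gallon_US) 378.8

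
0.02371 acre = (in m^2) 95.95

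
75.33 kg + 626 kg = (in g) 7.013e+05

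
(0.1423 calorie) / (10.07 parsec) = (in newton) 1.916e-18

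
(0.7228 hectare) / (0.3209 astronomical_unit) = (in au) 1.006e-18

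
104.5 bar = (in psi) 1516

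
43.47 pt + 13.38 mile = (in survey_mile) 13.38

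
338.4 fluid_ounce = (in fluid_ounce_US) 338.4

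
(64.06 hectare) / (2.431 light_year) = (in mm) 2.785e-08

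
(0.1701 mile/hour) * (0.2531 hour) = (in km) 0.06929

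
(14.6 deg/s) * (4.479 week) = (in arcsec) 1.424e+11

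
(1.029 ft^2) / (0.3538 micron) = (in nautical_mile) 145.9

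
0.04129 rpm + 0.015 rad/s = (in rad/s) 0.01932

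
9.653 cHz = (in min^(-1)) 5.792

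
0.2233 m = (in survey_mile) 0.0001388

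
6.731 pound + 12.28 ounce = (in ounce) 120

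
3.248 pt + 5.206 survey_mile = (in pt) 2.375e+07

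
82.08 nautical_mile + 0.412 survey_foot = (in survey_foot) 4.987e+05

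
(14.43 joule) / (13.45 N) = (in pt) 3041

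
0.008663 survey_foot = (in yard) 0.002888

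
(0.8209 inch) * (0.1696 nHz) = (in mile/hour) 7.91e-12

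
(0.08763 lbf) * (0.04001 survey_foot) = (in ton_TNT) 1.136e-12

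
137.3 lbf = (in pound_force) 137.3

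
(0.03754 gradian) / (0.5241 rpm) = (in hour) 2.984e-06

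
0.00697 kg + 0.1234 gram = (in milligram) 7093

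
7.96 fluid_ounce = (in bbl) 0.001481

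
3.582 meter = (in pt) 1.015e+04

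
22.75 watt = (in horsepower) 0.03051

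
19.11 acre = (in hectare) 7.734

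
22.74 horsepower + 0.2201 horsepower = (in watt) 1.712e+04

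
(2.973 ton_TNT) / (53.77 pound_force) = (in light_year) 5.497e-09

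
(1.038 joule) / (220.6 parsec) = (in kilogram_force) 1.555e-20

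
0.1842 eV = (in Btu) 2.797e-23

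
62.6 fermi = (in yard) 6.846e-14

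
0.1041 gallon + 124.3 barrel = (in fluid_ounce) 6.683e+05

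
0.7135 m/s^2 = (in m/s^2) 0.7135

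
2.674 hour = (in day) 0.1114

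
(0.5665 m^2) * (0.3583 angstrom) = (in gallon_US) 5.362e-09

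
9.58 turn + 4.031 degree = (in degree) 3453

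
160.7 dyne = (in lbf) 0.0003613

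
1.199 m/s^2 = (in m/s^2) 1.199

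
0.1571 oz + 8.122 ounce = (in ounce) 8.279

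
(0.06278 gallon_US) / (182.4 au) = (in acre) 2.152e-21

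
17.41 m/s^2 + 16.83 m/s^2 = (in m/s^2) 34.24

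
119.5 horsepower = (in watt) 8.911e+04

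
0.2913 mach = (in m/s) 99.19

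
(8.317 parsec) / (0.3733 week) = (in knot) 2.21e+12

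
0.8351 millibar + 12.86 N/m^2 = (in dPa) 963.7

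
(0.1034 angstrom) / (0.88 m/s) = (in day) 1.36e-16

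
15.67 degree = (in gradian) 17.41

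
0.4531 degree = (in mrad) 7.908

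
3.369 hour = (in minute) 202.1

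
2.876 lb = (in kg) 1.305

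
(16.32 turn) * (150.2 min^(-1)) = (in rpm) 2451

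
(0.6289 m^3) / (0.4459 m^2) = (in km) 0.00141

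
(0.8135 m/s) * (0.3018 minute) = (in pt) 4.176e+04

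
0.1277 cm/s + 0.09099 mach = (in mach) 0.09099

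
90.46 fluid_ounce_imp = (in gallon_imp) 0.5654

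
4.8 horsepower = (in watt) 3579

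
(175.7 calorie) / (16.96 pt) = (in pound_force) 2.762e+04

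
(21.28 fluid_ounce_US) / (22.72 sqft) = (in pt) 0.8452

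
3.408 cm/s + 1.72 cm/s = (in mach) 0.0001506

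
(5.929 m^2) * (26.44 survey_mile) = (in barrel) 1.587e+06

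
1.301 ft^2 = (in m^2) 0.1209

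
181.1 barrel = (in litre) 2.879e+04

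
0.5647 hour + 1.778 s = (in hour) 0.5652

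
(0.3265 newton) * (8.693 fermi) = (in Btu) 2.69e-18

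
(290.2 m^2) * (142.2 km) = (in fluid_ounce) 1.395e+12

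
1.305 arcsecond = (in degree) 0.0003625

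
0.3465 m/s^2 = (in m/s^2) 0.3465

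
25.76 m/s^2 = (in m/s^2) 25.76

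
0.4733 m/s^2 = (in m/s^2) 0.4733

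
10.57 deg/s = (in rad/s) 0.1845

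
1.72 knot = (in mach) 0.002599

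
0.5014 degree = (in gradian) 0.5571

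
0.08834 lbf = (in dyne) 3.93e+04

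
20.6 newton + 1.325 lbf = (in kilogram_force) 2.702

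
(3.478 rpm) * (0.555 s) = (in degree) 11.58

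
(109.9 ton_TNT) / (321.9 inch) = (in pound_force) 1.264e+10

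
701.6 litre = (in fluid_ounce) 2.372e+04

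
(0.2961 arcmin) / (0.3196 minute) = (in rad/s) 4.492e-06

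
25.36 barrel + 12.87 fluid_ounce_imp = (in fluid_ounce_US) 1.363e+05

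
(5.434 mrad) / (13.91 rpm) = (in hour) 1.036e-06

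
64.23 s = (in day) 0.0007434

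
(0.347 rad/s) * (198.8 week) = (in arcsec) 8.606e+12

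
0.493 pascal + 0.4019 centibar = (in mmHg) 3.018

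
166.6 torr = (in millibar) 222.1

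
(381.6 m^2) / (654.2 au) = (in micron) 3.899e-06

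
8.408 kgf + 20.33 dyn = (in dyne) 8.245e+06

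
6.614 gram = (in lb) 0.01458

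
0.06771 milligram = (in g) 6.771e-05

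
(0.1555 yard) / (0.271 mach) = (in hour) 4.28e-07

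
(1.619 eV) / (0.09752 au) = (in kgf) 1.813e-30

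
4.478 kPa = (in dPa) 4.478e+04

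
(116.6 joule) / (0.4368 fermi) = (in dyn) 2.669e+22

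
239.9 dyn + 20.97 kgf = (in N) 205.6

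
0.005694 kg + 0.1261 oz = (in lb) 0.02043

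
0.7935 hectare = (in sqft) 8.541e+04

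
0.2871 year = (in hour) 2515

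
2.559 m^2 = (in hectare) 0.0002559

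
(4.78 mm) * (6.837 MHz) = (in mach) 95.98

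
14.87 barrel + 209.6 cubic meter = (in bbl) 1333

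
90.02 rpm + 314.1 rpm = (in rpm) 404.1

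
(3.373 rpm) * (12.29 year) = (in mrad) 1.369e+11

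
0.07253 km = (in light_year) 7.666e-15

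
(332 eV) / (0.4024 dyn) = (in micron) 1.322e-05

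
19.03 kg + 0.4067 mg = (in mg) 1.903e+07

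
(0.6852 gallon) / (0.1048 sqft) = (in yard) 0.2913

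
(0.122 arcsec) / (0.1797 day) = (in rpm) 3.638e-10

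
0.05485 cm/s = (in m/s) 0.0005485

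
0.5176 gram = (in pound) 0.001141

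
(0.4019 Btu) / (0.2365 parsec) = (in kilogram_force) 5.925e-15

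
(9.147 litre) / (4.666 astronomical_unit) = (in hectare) 1.31e-18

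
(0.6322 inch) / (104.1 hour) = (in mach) 1.258e-10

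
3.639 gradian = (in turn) 0.009097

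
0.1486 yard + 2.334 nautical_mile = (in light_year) 4.569e-13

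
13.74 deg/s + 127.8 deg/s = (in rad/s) 2.47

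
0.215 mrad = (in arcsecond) 44.35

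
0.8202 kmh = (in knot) 0.4429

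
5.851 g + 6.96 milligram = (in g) 5.858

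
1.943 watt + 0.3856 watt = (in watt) 2.329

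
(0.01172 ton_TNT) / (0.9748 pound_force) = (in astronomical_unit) 7.559e-05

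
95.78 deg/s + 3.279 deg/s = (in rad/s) 1.729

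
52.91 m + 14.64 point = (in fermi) 5.292e+16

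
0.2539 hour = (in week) 0.001511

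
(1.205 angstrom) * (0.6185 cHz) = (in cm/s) 7.453e-11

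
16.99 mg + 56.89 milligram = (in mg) 73.88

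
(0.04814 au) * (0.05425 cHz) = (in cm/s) 3.907e+08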